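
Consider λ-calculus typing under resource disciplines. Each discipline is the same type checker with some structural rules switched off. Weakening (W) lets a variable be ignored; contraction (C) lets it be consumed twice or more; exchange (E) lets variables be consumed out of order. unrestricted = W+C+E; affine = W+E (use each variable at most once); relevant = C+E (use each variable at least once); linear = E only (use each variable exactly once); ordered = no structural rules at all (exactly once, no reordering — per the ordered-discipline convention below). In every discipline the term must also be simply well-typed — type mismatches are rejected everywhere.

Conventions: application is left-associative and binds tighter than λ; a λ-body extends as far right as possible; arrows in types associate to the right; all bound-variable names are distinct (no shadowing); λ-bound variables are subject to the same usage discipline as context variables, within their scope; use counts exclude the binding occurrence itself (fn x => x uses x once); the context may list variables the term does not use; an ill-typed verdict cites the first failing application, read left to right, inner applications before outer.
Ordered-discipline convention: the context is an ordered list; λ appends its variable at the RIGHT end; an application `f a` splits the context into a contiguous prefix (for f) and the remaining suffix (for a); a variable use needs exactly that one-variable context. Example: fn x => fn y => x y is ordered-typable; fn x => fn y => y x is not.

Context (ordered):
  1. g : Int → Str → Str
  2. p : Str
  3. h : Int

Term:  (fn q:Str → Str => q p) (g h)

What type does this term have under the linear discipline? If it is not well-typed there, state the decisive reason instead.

term : Str
usage: g=1, p=1, h=1, q [bound]=1
left-to-right use order: q, p, g, h
typing: well-typed at Str
summary: ordered ✗, linear ✓, affine ✓, relevant ✓, unrestricted ✓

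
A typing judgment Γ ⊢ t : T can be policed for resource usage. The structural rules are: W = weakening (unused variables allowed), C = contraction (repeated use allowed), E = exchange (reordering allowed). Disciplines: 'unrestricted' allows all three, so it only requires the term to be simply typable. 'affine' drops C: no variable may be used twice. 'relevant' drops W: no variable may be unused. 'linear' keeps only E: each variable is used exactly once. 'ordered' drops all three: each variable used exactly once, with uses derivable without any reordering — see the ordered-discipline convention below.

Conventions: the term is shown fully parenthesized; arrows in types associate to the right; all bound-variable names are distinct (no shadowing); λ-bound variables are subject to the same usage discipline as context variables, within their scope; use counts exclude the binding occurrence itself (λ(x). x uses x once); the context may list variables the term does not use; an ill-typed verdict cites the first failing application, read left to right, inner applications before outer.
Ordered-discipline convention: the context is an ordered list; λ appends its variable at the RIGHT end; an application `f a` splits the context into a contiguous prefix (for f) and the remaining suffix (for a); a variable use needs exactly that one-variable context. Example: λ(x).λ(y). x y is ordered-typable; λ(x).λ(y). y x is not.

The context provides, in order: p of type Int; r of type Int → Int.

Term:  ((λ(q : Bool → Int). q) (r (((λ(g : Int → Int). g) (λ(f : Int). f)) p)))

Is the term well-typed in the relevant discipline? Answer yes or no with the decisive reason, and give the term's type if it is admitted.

no — the type mismatch rejects it
use counts: p=1; r=1; q [bound]=1; g [bound]=1; f [bound]=1
use order (left to right): q, r, g, f, p
typing: ill-typed: an application expects Bool → Int but receives Int
summary: ordered ✗ · linear ✗ · affine ✗ · relevant ✗ · unrestricted ✗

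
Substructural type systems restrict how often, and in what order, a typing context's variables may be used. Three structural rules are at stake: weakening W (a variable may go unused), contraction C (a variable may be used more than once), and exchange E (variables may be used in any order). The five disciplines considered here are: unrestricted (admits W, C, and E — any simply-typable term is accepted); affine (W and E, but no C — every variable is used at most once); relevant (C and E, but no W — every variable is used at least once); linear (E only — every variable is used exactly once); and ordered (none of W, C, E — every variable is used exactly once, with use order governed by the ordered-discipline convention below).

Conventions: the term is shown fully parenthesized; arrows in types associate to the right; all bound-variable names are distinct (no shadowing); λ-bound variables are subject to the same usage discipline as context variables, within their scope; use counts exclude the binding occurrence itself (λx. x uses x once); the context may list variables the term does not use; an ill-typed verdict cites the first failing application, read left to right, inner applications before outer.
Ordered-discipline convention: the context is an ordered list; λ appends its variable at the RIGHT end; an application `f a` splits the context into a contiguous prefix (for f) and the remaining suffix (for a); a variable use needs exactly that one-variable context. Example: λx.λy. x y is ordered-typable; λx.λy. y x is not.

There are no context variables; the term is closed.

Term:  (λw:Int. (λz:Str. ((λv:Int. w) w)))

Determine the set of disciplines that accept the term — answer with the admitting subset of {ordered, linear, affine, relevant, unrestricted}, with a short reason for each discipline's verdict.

admitted by: unrestricted
usage: w [bound]=2; z [bound]=0; v [bound]=0
left-to-right use order: w, w
typing: well-typed — term : Int -> Str -> Int
ordered ✗ (w ×2 used more than once (contraction); z, v never used (weakening))
linear ✗ (w ×2 used more than once (contraction); z, v never used (weakening))
affine ✗ (w ×2 used more than once (contraction))
relevant ✗ (z, v never used (weakening))
unrestricted ✓ (typability at Int -> Str -> Int is all that's needed)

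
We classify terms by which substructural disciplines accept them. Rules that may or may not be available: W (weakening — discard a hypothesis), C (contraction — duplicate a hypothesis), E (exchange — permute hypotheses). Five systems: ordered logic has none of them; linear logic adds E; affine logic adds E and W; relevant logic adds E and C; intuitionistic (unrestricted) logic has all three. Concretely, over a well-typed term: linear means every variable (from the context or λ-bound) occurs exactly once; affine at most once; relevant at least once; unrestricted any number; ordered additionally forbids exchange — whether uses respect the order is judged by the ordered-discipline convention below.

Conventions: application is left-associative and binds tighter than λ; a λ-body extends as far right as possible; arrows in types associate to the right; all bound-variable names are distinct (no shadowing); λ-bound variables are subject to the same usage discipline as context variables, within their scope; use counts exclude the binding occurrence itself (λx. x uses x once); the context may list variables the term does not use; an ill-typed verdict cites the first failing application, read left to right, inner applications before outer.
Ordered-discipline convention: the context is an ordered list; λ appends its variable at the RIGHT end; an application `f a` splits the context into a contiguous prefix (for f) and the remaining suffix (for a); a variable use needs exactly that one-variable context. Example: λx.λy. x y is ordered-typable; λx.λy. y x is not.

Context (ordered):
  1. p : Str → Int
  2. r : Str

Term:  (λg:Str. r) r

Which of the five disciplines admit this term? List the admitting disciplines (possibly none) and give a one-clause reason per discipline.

admitted by: unrestricted
use counts: p: 0, r: 2, g (bound): 0
uses in reading order: r, r
typing: ✓ — Str
ordered ✗ (needs contraction — r ×2; needs weakening: p, g unused)
linear ✗ (needs contraction — r ×2; needs weakening: p, g unused)
affine ✗ (needs contraction — r ×2)
relevant ✗ (needs weakening: p, g unused)
unrestricted ✓ (typability at Str is all that's needed)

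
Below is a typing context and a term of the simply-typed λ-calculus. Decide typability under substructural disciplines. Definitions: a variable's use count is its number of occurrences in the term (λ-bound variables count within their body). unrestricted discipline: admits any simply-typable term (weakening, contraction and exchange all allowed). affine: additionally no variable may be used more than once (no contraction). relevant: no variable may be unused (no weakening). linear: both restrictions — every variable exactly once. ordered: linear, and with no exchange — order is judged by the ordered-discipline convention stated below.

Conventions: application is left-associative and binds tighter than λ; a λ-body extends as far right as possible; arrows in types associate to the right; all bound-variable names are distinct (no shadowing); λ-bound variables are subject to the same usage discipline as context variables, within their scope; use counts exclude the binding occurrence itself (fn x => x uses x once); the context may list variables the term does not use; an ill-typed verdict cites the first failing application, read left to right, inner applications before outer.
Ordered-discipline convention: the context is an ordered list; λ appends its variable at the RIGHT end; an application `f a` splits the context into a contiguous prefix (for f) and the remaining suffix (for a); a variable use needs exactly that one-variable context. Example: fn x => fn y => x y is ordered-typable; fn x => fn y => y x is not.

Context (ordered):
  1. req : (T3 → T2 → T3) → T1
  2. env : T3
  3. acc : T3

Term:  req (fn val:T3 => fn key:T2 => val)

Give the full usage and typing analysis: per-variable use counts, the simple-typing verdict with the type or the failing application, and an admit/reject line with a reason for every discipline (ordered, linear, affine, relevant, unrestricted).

counts: req=1, env=0, acc=0, val [bound]=1, key [bound]=0
left-to-right use order: req, val
typing: the term checks, with type T1
ordered: ✗, env, acc, key never used (weakening)
linear: ✗, env, acc, key never used (weakening)
affine: ✓, no duplicate uses among req, env, acc, val, key
relevant: ✗, env, acc, key never used (weakening)
unrestricted: ✓, simply typable at T1; W, C, E all held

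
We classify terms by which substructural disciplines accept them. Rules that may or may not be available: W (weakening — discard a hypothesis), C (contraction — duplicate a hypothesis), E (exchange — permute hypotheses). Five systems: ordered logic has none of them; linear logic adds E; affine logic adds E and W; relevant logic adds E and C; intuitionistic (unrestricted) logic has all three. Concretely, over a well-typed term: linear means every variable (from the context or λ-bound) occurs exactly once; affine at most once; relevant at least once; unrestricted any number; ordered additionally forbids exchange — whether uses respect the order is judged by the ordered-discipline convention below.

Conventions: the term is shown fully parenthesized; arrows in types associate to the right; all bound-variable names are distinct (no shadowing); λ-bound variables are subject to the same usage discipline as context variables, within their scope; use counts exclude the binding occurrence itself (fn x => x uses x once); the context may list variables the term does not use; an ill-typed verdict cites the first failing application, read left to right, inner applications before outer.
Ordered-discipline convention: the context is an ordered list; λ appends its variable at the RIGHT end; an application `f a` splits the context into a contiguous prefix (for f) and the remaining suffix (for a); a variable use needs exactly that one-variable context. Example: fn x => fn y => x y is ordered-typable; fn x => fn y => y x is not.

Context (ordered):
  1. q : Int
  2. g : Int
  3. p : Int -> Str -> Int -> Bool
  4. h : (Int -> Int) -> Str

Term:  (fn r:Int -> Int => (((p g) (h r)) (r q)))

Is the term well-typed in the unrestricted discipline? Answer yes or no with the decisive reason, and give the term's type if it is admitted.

yes — simply typable at (Int -> Int) -> Bool; W, C, E all held; term : (Int -> Int) -> Bool
counts: q: 1×; g: 1×; p: 1×; h: 1×; r (bound): 2×
uses in reading order: p, g, h, r, r, q
typing: the term checks, with type (Int -> Int) -> Bool
per-discipline verdicts: ordered ✗; linear ✗; affine ✗; relevant ✓; unrestricted ✓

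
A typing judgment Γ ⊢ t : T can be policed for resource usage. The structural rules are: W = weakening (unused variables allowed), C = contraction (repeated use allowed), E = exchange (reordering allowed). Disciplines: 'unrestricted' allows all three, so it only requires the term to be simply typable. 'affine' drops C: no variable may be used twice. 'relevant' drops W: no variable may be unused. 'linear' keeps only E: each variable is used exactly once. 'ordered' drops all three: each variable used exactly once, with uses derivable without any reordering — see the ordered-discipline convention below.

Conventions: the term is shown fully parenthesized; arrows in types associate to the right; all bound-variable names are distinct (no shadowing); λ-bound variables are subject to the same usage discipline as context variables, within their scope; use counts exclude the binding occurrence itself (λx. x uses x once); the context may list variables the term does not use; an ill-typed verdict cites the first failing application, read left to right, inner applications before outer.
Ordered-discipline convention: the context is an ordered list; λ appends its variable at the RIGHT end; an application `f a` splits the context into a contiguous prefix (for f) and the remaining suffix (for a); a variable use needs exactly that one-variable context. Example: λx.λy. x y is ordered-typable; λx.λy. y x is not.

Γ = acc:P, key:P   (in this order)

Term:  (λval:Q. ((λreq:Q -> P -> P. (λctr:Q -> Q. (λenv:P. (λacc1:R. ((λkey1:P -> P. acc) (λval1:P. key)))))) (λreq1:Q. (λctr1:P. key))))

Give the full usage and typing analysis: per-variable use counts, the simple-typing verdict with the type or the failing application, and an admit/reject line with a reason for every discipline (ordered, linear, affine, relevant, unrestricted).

use counts: acc ×1; key ×2; val [bound] ×0; req [bound] ×0; ctr [bound] ×0; env [bound] ×0; acc1 [bound] ×0; key1 [bound] ×0; val1 [bound] ×0; req1 [bound] ×0; ctr1 [bound] ×0
use order (left to right): acc, key, key
typing: well-typed — term : Q -> (Q -> Q) -> P -> R -> P
ordered ✗ (needs contraction — key ×2; needs weakening: val, req, ctr, env, acc1, key1, val1, req1, ctr1 unused)
linear ✗ (needs contraction — key ×2; needs weakening: val, req, ctr, env, acc1, key1, val1, req1, ctr1 unused)
affine ✗ (needs contraction — key ×2)
relevant ✗ (needs weakening: val, req, ctr, env, acc1, key1, val1, req1, ctr1 unused)
unrestricted ✓ (type-checks (Q -> (Q -> Q) -> P -> R -> P) and nothing is barred)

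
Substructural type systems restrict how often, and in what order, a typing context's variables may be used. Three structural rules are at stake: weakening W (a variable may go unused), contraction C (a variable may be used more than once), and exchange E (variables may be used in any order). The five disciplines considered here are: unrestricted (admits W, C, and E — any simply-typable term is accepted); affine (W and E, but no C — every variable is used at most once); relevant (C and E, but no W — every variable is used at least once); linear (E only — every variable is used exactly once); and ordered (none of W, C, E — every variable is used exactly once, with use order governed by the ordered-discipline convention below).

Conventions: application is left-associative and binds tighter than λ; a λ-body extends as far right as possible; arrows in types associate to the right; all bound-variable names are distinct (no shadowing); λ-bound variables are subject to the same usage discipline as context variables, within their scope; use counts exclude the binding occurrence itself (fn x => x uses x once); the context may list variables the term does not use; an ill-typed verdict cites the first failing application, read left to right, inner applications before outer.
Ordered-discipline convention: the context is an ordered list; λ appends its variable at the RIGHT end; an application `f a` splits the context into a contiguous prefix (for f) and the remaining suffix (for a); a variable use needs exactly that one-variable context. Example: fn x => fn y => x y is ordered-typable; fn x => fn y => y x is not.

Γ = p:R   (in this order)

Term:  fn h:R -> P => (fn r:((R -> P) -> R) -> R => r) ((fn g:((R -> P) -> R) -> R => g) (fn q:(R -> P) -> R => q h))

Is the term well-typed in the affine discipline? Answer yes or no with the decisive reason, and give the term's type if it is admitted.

yes — at most one use each (p, h, r, g, q); term : (R -> P) -> ((R -> P) -> R) -> R
use counts: p ×0, h (bound) ×1, r (bound) ×1, g (bound) ×1, q (bound) ×1
uses in reading order: r, g, q, h
typing: ✓ — (R -> P) -> ((R -> P) -> R) -> R
summary: ordered ✗; linear ✗; affine ✓; relevant ✗; unrestricted ✓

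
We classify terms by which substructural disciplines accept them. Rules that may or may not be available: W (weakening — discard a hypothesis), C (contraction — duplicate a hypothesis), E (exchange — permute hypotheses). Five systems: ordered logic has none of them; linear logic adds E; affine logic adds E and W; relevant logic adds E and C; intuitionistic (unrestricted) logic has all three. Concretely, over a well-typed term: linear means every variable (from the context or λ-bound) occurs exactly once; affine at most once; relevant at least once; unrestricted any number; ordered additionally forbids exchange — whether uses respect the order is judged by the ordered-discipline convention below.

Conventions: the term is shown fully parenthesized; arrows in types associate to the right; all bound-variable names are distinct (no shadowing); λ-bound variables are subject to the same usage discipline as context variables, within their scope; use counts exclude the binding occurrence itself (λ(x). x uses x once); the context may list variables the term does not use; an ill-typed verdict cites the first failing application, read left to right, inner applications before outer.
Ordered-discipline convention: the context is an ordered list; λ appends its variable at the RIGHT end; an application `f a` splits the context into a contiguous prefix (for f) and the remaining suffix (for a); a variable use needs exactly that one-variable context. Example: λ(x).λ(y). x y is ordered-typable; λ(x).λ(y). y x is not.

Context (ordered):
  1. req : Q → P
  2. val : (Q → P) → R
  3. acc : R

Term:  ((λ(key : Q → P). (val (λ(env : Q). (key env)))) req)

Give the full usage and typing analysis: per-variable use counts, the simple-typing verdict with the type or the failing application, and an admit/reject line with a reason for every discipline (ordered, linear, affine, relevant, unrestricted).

use counts: req: 1×, val: 1×, acc: 0×, key (λ-bound): 1×, env (λ-bound): 1×
order of uses: val, key, env, req
typing: well-typed — term : R
ordered: ✗ — unused: acc — weakening required
linear: ✗ — unused: acc — weakening required
affine: ✓ — req, val, acc, key, env: no repeats, contraction unneeded
relevant: ✗ — unused: acc — weakening required
unrestricted: ✓ — well-typed at R; no restrictions here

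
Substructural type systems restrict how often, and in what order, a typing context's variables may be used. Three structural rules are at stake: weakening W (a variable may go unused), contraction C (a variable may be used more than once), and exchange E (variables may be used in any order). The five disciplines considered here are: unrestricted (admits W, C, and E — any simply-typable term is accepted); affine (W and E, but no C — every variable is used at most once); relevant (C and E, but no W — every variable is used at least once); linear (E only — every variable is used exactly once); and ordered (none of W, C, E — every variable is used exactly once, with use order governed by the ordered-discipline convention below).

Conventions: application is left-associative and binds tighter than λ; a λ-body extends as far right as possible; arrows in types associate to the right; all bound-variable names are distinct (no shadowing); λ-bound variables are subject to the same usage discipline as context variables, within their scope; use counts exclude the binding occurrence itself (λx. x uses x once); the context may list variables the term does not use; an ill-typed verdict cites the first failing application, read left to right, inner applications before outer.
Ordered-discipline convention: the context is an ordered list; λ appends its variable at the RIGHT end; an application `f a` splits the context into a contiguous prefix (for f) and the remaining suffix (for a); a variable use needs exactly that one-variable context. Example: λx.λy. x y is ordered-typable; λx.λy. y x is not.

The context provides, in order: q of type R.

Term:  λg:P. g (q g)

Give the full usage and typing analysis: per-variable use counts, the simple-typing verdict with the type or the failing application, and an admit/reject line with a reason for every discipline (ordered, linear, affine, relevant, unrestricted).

counts: q: 1; g (bound): 2
use order (left to right): g, q, g
typing: ill-typed: can't apply a value of type R
ordered ✗ (not simply typable)
linear ✗ (fails simple typing)
affine ✗ (a type mismatch blocks all five)
relevant ✗ (the type mismatch rejects it)
unrestricted ✗ (not simply typable)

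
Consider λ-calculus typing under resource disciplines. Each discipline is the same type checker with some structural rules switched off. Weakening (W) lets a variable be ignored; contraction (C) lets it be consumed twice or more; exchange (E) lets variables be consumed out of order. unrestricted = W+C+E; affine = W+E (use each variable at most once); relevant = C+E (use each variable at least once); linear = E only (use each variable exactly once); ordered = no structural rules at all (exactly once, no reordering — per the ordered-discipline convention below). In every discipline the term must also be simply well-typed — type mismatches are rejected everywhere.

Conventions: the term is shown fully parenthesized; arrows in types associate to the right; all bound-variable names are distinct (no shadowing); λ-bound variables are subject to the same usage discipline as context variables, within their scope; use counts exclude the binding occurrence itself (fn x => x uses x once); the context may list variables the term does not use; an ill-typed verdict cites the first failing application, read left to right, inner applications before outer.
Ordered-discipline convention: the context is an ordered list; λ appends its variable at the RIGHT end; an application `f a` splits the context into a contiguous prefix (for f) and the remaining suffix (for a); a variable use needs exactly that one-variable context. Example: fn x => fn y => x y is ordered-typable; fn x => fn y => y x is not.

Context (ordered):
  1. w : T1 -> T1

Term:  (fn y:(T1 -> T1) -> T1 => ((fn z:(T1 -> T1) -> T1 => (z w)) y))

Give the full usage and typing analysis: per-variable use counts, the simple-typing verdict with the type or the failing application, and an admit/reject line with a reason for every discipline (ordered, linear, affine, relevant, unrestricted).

use counts: w: 1×, y (bound): 1×, z (bound): 1×
uses in reading order: z, w, y
typing: the term checks, with type ((T1 -> T1) -> T1) -> T1
ordered: ✗ — use order z, w, y needs exchange
linear: ✓ — w, y, z: one use apiece
affine: ✓ — no duplicate uses among w, y, z
relevant: ✓ — none of w, y, z goes unused
unrestricted: ✓ — well-typed at ((T1 -> T1) -> T1) -> T1; no restrictions here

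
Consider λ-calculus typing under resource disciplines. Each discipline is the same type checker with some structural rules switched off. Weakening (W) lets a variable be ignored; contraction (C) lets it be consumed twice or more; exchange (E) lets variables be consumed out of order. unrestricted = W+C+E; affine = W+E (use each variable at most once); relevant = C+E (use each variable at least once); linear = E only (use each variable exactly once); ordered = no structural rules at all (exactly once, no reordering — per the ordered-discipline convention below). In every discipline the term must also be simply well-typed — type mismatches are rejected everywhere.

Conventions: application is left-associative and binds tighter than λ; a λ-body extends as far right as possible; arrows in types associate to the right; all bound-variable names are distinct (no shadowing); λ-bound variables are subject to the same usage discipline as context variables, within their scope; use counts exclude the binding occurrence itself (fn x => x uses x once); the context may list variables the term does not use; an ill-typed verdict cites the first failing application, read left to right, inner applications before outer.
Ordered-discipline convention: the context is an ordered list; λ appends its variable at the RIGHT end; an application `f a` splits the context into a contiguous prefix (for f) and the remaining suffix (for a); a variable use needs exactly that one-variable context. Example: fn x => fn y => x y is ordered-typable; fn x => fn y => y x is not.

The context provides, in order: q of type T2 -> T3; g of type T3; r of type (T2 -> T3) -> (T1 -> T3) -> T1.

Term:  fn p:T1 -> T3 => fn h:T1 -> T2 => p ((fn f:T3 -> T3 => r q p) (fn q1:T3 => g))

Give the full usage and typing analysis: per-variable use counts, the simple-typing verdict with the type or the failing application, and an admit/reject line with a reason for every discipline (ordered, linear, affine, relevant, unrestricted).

variable uses: q: 1, g: 1, r: 1, p (λ-bound): 2, h (λ-bound): 0, f (λ-bound): 0, q1 (λ-bound): 0
left-to-right use order: p, r, q, p, g
typing: well-typed at (T1 -> T3) -> (T1 -> T2) -> T3
ordered: ✗, p ×2 used more than once (contraction); unused: h, f, q1 — weakening required
linear: ✗, p ×2 used more than once (contraction); unused: h, f, q1 — weakening required
affine: ✗, p ×2 used more than once (contraction)
relevant: ✗, unused: h, f, q1 — weakening required
unrestricted: ✓, type-checks ((T1 -> T3) -> (T1 -> T2) -> T3) and nothing is barred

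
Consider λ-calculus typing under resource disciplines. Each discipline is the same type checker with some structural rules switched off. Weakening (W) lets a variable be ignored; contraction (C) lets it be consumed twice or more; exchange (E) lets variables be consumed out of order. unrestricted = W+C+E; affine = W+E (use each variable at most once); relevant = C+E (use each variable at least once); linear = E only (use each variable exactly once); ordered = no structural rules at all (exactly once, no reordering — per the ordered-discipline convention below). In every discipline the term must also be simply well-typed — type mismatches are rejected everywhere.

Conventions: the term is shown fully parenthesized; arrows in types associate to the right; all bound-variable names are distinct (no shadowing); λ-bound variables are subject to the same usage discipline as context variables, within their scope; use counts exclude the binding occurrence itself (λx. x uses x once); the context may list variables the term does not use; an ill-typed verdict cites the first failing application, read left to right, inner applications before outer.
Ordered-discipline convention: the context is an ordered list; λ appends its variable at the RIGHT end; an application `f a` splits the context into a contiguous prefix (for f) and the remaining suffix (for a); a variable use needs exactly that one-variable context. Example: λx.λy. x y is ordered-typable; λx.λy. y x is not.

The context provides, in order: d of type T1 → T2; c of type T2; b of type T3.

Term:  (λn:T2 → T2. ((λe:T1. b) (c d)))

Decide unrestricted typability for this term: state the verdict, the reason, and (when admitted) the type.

no — fails simple typing
use counts: d ×1; c ×1; b ×1; n (bound) ×0; e (bound) ×0
use order (left to right): b, c, d
typing: ill-typed: applying a non-function (T2)
across the five disciplines: ordered ✗; linear ✗; affine ✗; relevant ✗; unrestricted ✗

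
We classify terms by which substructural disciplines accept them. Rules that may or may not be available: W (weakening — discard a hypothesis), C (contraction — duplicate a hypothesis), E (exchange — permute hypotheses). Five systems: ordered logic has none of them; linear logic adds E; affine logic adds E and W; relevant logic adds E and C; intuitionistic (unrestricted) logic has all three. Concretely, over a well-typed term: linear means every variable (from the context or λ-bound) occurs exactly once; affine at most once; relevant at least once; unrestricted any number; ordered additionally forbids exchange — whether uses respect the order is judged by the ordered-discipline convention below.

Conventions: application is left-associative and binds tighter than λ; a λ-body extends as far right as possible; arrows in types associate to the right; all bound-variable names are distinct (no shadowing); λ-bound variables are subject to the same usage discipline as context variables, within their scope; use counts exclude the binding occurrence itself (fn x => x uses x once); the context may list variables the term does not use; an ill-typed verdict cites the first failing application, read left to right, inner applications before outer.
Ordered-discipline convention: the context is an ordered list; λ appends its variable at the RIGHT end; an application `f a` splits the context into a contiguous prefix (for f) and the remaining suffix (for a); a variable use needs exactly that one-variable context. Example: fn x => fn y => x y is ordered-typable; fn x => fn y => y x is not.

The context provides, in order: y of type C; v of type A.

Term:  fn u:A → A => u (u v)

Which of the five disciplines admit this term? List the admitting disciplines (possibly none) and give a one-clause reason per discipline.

admitted by: unrestricted
use counts: y: 0, v: 1, u [bound]: 2
left-to-right use order: u, u, v
typing: the term checks, with type (A → A) → A
ordered: ✗ — u ×2 used more than once (contraction); unused: y — weakening required
linear: ✗ — u ×2 used more than once (contraction); unused: y — weakening required
affine: ✗ — u ×2 used more than once (contraction)
relevant: ✗ — unused: y — weakening required
unrestricted: ✓ — well-typed at (A → A) → A; no restrictions here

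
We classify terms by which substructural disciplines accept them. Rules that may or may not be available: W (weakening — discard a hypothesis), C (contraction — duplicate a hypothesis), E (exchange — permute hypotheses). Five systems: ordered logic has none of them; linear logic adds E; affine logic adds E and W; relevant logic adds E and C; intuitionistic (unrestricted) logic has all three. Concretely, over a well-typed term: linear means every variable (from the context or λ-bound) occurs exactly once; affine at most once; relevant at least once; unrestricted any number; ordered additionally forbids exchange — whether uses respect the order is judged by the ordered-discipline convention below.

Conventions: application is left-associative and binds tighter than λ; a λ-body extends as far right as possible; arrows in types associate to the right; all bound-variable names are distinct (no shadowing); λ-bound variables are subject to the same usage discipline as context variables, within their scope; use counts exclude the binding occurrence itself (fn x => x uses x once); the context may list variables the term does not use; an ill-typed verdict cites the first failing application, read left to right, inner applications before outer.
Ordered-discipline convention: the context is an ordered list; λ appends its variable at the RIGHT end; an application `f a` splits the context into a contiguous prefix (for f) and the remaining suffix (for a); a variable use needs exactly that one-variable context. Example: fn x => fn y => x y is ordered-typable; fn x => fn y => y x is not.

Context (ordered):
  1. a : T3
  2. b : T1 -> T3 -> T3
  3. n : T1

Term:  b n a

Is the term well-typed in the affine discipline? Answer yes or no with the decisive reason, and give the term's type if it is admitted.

yes — none of a, b, n used more than once; term : T3
counts: a: 1×, b: 1×, n: 1×
uses in reading order: b, n, a
typing: well-typed at T3
per-discipline verdicts: ordered ✗ · linear ✓ · affine ✓ · relevant ✓ · unrestricted ✓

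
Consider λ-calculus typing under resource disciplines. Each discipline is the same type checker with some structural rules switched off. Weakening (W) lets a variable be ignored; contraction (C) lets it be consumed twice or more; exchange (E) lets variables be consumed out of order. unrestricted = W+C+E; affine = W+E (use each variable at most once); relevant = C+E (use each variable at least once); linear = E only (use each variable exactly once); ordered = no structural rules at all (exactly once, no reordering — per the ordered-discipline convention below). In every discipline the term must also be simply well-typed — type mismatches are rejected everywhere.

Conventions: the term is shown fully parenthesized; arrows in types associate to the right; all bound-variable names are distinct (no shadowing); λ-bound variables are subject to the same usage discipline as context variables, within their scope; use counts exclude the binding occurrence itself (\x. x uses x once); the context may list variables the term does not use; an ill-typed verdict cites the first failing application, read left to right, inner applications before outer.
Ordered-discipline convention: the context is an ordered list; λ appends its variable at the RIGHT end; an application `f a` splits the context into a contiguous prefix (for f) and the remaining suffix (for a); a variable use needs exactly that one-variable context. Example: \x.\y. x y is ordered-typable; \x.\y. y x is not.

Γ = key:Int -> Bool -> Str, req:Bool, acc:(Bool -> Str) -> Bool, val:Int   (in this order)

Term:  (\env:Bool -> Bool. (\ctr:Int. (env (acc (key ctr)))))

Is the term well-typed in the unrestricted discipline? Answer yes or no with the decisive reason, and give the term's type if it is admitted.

yes — type-checks ((Bool -> Bool) -> Int -> Bool) and nothing is barred; term : (Bool -> Bool) -> Int -> Bool
counts: key ×1; req ×0; acc ×1; val ×0; env [bound] ×1; ctr [bound] ×1
uses in reading order: env, acc, key, ctr
typing: well-typed — term : (Bool -> Bool) -> Int -> Bool
summary: ordered ✗ · linear ✗ · affine ✓ · relevant ✗ · unrestricted ✓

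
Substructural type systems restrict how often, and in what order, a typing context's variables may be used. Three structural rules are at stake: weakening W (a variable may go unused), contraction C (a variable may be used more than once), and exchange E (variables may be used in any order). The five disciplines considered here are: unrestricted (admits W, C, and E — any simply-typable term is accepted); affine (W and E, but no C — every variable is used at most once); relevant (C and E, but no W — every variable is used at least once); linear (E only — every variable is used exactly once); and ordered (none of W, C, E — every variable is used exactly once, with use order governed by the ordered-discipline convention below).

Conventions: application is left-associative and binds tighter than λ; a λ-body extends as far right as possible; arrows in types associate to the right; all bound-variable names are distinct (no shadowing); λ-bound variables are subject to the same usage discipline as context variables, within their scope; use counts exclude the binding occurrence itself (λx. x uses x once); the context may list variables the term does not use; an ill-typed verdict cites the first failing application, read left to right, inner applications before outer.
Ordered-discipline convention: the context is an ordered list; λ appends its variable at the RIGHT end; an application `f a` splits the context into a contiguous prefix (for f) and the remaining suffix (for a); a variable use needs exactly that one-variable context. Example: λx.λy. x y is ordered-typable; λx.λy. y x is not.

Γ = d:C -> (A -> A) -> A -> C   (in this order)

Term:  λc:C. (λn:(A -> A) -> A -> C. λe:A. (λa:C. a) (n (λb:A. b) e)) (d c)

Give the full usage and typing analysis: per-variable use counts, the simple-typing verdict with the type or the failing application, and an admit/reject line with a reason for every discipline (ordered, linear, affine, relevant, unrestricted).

counts: d: 1, c (bound): 1, n (bound): 1, e (bound): 1, a (bound): 1, b (bound): 1
left-to-right use order: a, n, b, e, d, c
typing: well-typed — term : C -> A -> C
ordered ✓ (one use each (d, c, n, e, a, b); ordered split holds)
linear ✓ (single use per variable (d, c, n, e, a, b))
affine ✓ (no duplicate uses among d, c, n, e, a, b)
relevant ✓ (every one of d, c, n, e, a, b appears)
unrestricted ✓ (type-checks (C -> A -> C) and nothing is barred)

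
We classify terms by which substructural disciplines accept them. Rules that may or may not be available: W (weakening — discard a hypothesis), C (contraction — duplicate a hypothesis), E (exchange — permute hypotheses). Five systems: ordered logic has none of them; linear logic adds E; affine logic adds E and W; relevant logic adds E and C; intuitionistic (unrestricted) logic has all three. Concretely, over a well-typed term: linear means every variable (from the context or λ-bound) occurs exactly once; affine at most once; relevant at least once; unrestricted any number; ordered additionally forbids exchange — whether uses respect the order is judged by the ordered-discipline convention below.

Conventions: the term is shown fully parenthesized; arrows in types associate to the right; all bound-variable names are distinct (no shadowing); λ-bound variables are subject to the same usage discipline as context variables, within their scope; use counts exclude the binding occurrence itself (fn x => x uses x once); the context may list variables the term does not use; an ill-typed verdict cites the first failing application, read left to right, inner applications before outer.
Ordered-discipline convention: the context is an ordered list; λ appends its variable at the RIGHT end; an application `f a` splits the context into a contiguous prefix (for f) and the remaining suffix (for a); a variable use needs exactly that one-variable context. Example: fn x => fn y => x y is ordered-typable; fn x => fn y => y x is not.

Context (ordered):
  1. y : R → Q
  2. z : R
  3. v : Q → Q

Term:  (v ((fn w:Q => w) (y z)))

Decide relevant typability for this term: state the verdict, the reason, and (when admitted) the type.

yes — none of y, z, v, w goes unused; term : Q
use counts: y: 1; z: 1; v: 1; w (λ-bound): 1
uses in reading order: v, w, y, z
typing: ✓ — Q
all disciplines: ordered ✗ | linear ✓ | affine ✓ | relevant ✓ | unrestricted ✓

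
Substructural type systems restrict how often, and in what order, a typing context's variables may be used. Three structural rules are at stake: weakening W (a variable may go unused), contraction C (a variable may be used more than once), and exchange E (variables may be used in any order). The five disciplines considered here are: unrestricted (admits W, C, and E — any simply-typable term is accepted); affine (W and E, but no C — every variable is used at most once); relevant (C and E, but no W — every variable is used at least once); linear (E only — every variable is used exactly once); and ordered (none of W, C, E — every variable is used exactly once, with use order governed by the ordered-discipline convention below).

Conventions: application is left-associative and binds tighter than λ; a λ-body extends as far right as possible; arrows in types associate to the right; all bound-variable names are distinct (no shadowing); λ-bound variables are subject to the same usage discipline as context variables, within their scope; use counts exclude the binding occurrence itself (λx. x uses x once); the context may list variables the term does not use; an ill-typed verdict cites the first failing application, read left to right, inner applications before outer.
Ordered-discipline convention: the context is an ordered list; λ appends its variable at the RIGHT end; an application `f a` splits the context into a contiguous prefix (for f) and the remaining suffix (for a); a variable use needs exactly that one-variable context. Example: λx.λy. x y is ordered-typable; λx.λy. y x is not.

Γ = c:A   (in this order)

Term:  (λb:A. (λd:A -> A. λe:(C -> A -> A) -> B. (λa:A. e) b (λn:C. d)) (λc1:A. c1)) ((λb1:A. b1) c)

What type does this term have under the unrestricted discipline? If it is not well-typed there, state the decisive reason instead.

term : ((C -> A -> A) -> B) -> B
counts: c: 1; b (bound): 1; d (bound): 1; e (bound): 1; a (bound): 0; n (bound): 0; c1 (bound): 1; b1 (bound): 1
left-to-right use order: e, b, d, c1, b1, c
typing: well-typed — term : ((C -> A -> A) -> B) -> B
summary: ordered ✗ · linear ✗ · affine ✓ · relevant ✗ · unrestricted ✓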